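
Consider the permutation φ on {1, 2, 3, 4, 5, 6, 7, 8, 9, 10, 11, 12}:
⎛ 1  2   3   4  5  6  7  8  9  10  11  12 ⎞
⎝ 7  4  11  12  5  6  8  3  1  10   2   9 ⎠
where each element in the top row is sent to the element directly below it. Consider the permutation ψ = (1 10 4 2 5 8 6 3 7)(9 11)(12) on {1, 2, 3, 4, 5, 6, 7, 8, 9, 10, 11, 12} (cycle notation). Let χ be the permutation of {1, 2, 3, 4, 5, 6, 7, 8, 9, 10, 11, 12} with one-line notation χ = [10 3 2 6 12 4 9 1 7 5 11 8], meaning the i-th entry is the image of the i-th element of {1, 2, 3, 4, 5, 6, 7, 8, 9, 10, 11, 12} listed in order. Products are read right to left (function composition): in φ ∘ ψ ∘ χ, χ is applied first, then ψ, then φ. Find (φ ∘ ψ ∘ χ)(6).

(φ ∘ ψ ∘ χ)(6) = φ(ψ(χ(6))). χ(6) = 4, then ψ(4) = 2, then φ(2) = 4, so the result is 4.

4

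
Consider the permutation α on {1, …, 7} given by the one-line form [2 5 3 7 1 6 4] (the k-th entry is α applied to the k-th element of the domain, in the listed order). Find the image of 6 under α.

6 is element number 6 of the domain, and entry number 6 of the one-line form is 6, so α(6) = 6.

6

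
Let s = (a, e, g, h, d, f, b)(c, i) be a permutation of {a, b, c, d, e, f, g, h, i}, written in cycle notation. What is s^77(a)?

a lies in the 7-cycle (a, e, g, h, d, f, b).
On a 7-cycle, s^7 is the identity, so s^77 = s^0 there (77 ≡ 0 mod 7).
So s^77(a) = a.

a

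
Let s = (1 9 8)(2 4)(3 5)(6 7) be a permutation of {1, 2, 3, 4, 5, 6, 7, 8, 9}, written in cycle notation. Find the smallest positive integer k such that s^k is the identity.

6

The cycle type of s is (3, 2, 2, 2).
Since disjoint cycles commute, ord(s) = lcm(3, 2, 2, 2) = 6.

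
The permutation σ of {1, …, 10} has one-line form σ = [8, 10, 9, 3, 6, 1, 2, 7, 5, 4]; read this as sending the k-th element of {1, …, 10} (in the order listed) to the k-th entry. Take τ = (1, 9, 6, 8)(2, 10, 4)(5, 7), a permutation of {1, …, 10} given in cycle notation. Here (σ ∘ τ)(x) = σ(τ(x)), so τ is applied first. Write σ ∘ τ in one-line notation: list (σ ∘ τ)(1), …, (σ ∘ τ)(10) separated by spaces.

5 4 9 10 2 7 6 8 1 3

(σ ∘ τ)(x) = σ(τ(x)). Computing each image: σ(τ(1)) = σ(9) = 5, σ(τ(2)) = σ(10) = 4, σ(τ(3)) = σ(3) = 9, σ(τ(4)) = σ(2) = 10, σ(τ(5)) = σ(7) = 2, σ(τ(6)) = σ(8) = 7, σ(τ(7)) = σ(5) = 6, σ(τ(8)) = σ(1) = 8, σ(τ(9)) = σ(6) = 1, σ(τ(10)) = σ(4) = 3.
Hence σ ∘ τ = [5 4 9 10 2 7 6 8 1 3].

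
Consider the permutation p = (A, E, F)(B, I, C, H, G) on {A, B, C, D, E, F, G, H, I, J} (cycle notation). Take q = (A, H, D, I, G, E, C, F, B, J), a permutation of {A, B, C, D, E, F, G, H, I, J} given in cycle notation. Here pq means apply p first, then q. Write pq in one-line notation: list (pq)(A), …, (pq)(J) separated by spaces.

C G D I B H J E F A

For each element, apply p then q: A → E → C; B → I → G; C → H → D; D → D → I; E → F → B; F → A → H; G → B → J; H → G → E; I → C → F; J → J → A.
Collecting the images, pq = [C G D I B H J E F A].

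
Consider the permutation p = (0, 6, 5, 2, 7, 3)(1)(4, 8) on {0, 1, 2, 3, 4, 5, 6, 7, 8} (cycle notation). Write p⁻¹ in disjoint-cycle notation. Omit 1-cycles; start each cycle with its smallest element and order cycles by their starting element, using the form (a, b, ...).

(0, 3, 7, 2, 5, 6)(4, 8)

Inverting a permutation written in cycle notation just reverses the order within every cycle.
Reversing each cycle of p and rotating so the smallest element leads gives (0, 3, 7, 2, 5, 6)(4, 8).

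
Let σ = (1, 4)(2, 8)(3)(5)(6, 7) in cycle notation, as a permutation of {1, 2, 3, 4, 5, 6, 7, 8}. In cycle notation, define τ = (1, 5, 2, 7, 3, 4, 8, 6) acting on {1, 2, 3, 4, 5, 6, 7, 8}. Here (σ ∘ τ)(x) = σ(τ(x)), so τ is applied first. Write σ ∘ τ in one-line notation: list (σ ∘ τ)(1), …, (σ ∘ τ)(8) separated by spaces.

5 6 1 2 8 4 3 7

(σ ∘ τ)(x) = σ(τ(x)). Computing each image: σ(τ(1)) = σ(5) = 5, σ(τ(2)) = σ(7) = 6, σ(τ(3)) = σ(4) = 1, σ(τ(4)) = σ(8) = 2, σ(τ(5)) = σ(2) = 8, σ(τ(6)) = σ(1) = 4, σ(τ(7)) = σ(3) = 3, σ(τ(8)) = σ(6) = 7.
Hence σ ∘ τ = [5 6 1 2 8 4 3 7].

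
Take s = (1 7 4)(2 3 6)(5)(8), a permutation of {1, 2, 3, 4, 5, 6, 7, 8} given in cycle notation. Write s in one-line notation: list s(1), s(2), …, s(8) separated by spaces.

Each element maps to the next entry in its cycle (wrapping to the front): 1→7, 2→3, 3→6, 4→1, 5→5, 6→2, 7→4, 8→8.
So the one-line form is 7 3 6 1 5 2 4 8.

7 3 6 1 5 2 4 8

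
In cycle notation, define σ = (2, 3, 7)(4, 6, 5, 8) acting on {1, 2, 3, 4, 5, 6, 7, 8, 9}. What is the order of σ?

The cycle type of σ is (4, 3, 1, 1).
Since disjoint cycles commute, ord(σ) = lcm(4, 3) = 12.

12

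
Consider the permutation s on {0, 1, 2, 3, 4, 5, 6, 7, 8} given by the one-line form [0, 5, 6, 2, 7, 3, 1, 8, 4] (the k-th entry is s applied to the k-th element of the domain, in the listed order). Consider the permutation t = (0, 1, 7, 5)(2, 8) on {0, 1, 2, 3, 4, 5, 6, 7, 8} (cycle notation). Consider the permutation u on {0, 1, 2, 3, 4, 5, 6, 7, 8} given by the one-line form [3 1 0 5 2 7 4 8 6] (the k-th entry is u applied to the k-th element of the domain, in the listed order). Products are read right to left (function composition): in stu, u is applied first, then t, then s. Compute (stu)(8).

Apply the permutations in order: u(8) = 6, then t(6) = 6, then s(6) = 1. So (stu)(8) = 1.

1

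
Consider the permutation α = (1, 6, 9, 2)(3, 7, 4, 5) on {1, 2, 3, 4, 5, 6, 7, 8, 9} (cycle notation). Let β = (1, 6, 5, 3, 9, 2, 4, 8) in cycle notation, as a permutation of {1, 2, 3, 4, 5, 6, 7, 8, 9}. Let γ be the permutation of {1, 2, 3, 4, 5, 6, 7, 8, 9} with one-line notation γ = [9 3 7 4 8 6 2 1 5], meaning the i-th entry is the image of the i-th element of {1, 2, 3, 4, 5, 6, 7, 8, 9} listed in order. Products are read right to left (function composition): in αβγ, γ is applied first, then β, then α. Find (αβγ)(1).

1

Apply the permutations in order: γ(1) = 9, then β(9) = 2, then α(2) = 1. So (αβγ)(1) = 1.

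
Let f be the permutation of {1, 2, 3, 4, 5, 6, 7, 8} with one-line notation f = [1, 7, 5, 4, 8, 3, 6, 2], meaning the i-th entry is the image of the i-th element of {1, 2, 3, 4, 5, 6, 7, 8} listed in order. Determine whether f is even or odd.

In disjoint-cycle form the cycle lengths are 6, 1, 1.
A cycle of length ℓ contributes ℓ−1 transpositions, so f is a product of 5 transpositions — odd.

odd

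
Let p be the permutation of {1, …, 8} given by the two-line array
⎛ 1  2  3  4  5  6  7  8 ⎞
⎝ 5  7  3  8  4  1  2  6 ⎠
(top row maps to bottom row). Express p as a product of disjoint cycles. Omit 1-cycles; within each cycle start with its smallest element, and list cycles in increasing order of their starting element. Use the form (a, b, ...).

(1, 5, 4, 8, 6)(2, 7)

Start at 1 and follow images: 1 → 5 → 4 → 8 → 6 → 1, giving the cycle (1, 5, 4, 8, 6).
Continuing from each remaining unvisited element yields (1, 5, 4, 8, 6)(2, 7).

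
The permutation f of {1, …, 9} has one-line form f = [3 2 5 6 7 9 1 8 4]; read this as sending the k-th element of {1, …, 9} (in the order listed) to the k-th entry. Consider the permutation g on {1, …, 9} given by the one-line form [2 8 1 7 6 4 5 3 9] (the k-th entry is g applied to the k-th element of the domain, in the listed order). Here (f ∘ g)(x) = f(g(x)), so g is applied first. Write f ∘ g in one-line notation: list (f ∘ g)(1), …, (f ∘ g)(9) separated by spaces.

(f ∘ g)(x) = f(g(x)). Computing each image: f(g(1)) = f(2) = 2, f(g(2)) = f(8) = 8, f(g(3)) = f(1) = 3, f(g(4)) = f(7) = 1, f(g(5)) = f(6) = 9, f(g(6)) = f(4) = 6, f(g(7)) = f(5) = 7, f(g(8)) = f(3) = 5, f(g(9)) = f(9) = 4.
Hence f ∘ g = [2 8 3 1 9 6 7 5 4].

2 8 3 1 9 6 7 5 4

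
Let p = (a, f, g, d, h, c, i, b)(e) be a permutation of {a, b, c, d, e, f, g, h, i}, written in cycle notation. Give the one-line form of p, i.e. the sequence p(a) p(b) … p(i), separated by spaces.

f a i h e g d c b

Each element maps to the next entry in its cycle (wrapping to the front): a→f, b→a, c→i, d→h, e→e, f→g, g→d, h→c, i→b.
So the one-line form is f a i h e g d c b.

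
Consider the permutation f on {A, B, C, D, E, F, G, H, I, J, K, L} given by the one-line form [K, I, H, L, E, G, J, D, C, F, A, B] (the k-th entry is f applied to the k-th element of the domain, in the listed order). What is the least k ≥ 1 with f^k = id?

The disjoint-cycle form of f has cycle lengths 6, 3, 2, 1.
The order is lcm(6, 3, 2) = 6.

6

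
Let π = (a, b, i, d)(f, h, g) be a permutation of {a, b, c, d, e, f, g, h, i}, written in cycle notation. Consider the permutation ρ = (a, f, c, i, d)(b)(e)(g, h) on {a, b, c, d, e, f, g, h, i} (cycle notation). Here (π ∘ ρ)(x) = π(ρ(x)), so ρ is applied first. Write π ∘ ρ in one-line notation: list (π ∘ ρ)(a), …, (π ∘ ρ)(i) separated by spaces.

h i d b e c g f a

(π ∘ ρ)(x) = π(ρ(x)). Computing each image: π(ρ(a)) = π(f) = h, π(ρ(b)) = π(b) = i, π(ρ(c)) = π(i) = d, π(ρ(d)) = π(a) = b, π(ρ(e)) = π(e) = e, π(ρ(f)) = π(c) = c, π(ρ(g)) = π(h) = g, π(ρ(h)) = π(g) = f, π(ρ(i)) = π(d) = a.
Hence π ∘ ρ = [h i d b e c g f a].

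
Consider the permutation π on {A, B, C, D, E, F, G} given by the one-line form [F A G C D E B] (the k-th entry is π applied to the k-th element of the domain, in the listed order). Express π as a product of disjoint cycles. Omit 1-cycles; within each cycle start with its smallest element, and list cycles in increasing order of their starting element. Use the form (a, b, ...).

Start at A and follow images: A → F → E → D → C → G → B → A, giving the cycle (A, F, E, D, C, G, B).
Repeating from the next unused element and collecting all non-trivial cycles gives (A, F, E, D, C, G, B).

(A, F, E, D, C, G, B)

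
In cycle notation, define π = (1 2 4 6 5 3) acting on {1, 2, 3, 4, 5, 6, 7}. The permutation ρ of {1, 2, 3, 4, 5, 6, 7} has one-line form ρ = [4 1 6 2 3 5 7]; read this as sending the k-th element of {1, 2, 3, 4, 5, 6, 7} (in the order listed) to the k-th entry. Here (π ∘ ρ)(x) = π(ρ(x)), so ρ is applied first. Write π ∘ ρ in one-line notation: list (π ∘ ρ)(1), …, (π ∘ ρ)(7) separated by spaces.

6 2 5 4 1 3 7

For each element, apply ρ then π: 1 → 4 → 6; 2 → 1 → 2; 3 → 6 → 5; 4 → 2 → 4; 5 → 3 → 1; 6 → 5 → 3; 7 → 7 → 7.
Collecting the images, π ∘ ρ = [6 2 5 4 1 3 7].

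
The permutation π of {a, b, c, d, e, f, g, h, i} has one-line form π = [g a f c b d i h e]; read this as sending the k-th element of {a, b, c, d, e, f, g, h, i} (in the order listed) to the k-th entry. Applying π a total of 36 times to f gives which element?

f

Tracing f → d → … returns to f after 3 steps, so f lies in a 3-cycle (c, f, d).
Powers repeat with period 3 on this cycle, and 36 mod 3 = 0, so π^36(f) = π^0(f).
So π^36(f) = f.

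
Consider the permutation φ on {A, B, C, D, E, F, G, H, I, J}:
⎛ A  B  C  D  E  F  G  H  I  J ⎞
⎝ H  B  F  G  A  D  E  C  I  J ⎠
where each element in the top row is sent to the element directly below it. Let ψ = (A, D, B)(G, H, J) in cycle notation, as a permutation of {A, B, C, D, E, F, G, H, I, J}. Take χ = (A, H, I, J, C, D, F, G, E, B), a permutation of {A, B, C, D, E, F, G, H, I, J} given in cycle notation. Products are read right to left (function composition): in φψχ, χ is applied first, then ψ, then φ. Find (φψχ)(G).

Chase G: χ(G) = E; ψ(E) = E; φ(E) = A. Hence (φψχ)(G) = A.

A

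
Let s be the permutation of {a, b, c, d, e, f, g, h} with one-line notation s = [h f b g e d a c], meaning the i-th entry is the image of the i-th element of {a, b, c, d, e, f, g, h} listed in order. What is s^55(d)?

Tracing d → g → … returns to d after 7 steps, so d lies in a 7-cycle (a h c b f d g).
Since the cycle has length 7, s^55 acts on it the same as s^6 (55 mod 7 = 6).
Stepping 6 places around the cycle: d → g → a → h → c → b → f.

f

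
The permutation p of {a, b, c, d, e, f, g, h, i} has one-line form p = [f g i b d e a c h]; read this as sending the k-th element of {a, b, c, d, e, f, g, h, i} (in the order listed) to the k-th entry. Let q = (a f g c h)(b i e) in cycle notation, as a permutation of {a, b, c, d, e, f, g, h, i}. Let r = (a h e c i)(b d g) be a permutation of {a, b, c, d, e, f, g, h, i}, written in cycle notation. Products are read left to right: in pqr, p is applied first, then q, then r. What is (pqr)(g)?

Apply the permutations in order: p(g) = a, then q(a) = f, then r(f) = f. So (pqr)(g) = f.

f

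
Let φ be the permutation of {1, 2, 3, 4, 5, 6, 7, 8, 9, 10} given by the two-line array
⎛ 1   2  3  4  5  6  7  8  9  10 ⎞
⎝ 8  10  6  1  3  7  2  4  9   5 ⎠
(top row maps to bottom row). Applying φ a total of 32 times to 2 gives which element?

Tracing 2 → 10 → … returns to 2 after 6 steps, so 2 lies in a 6-cycle (2, 10, 5, 3, 6, 7).
On a 6-cycle, φ^6 is the identity, so φ^32 = φ^2 there (32 ≡ 2 mod 6).
Advancing 2 steps from 2: 2 → 10 → 5.

5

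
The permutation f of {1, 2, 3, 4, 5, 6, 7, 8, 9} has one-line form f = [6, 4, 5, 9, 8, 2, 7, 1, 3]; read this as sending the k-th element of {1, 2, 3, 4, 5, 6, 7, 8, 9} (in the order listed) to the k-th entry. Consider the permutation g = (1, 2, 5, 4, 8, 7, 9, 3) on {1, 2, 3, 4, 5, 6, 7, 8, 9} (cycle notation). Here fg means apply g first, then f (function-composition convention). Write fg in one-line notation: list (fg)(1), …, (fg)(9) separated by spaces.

4 8 6 1 9 2 3 7 5

(fg)(x) = f(g(x)). Computing each image: f(g(1)) = f(2) = 4, f(g(2)) = f(5) = 8, f(g(3)) = f(1) = 6, f(g(4)) = f(8) = 1, f(g(5)) = f(4) = 9, f(g(6)) = f(6) = 2, f(g(7)) = f(9) = 3, f(g(8)) = f(7) = 7, f(g(9)) = f(3) = 5.
Hence fg = [4 8 6 1 9 2 3 7 5].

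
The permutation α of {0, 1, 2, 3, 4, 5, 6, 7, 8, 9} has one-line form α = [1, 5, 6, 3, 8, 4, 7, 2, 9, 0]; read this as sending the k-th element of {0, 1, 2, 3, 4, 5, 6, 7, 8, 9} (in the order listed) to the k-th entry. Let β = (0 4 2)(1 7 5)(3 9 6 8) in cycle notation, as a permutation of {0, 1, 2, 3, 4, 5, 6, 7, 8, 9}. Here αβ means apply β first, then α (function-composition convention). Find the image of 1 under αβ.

(αβ)(1) = α(β(1)). β(1) = 7, then α(7) = 2. So (αβ)(1) = 2.

2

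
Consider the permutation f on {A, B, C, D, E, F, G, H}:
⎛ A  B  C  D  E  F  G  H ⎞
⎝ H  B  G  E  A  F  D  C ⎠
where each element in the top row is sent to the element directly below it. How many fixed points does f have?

2

The fixed points (elements with f(x) = x) are {B, F}, so there are 2.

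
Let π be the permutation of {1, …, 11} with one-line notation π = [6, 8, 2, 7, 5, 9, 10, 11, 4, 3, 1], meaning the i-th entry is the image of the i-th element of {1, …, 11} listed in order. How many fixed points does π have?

The fixed points (elements with π(x) = x) are {5}, so there is 1.

1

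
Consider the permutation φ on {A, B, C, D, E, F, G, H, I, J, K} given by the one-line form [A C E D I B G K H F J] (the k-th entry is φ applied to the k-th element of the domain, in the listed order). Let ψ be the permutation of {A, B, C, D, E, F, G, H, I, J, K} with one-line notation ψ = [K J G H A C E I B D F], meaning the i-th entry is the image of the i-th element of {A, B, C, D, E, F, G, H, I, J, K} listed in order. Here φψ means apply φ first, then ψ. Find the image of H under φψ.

F

First apply φ: φ(H) = K, then ψ(K) = F. Thus (φψ)(H) = F.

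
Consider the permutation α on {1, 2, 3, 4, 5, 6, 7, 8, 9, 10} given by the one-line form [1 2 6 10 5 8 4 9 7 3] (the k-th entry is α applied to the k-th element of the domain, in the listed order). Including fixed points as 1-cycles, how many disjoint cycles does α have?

The cycle decomposition is (1)(2)(3, 6, 8, 9, 7, 4, 10)(5), which has 4 cycles (counting 1-cycles).

4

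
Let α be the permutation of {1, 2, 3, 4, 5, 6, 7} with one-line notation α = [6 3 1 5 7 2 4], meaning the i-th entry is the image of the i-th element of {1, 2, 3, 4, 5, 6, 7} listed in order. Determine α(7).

4

7 is element number 7 of the domain, and entry number 7 of the one-line form is 4, so α(7) = 4.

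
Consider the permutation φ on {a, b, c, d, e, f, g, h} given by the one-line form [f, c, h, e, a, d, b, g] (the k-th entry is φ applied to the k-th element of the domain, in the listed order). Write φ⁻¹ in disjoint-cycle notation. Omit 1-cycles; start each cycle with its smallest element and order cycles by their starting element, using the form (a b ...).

The cycle decomposition of φ is (a f d e)(b c h g).
Reversing each cycle (and rotating so the smallest element leads) gives φ⁻¹ = (a e d f)(b g h c).

(a e d f)(b g h c)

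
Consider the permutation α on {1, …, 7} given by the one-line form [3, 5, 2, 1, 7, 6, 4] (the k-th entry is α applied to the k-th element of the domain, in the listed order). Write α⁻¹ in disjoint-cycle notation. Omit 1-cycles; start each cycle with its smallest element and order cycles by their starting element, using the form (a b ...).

(1 4 7 5 2 3)

First write α in disjoint cycles: (1 3 2 5 7 4).
Reversing each cycle (and rotating so the smallest element leads) gives α⁻¹ = (1 4 7 5 2 3).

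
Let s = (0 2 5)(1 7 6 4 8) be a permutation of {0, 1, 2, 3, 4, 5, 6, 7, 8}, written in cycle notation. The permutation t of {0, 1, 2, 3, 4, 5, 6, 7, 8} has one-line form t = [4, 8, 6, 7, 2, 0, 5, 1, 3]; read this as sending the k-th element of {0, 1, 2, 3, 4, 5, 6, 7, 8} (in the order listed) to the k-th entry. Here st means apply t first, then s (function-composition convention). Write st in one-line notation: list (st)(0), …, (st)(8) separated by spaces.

8 1 4 6 5 2 0 7 3

For each element, apply t then s: 0 → 4 → 8; 1 → 8 → 1; 2 → 6 → 4; 3 → 7 → 6; 4 → 2 → 5; 5 → 0 → 2; 6 → 5 → 0; 7 → 1 → 7; 8 → 3 → 3.
So st in one-line form is 8 1 4 6 5 2 0 7 3.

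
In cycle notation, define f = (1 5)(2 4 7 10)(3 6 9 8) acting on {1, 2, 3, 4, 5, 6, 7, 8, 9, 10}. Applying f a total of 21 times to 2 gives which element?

4

2 lies in the 4-cycle (2 4 7 10).
On a 4-cycle, f^4 is the identity, so f^21 = f^1 there (21 ≡ 1 mod 4).
Advancing 1 step from 2: 2 → 4.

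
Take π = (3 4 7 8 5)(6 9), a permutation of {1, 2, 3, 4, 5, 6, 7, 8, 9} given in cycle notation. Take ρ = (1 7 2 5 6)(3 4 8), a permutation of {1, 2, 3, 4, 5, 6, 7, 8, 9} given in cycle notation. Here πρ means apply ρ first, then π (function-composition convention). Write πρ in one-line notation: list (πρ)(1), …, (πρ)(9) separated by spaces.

8 3 7 5 9 1 2 4 6

For each element, apply ρ then π: 1 → 7 → 8; 2 → 5 → 3; 3 → 4 → 7; 4 → 8 → 5; 5 → 6 → 9; 6 → 1 → 1; 7 → 2 → 2; 8 → 3 → 4; 9 → 9 → 6.
Collecting the images, πρ = [8 3 7 5 9 1 2 4 6].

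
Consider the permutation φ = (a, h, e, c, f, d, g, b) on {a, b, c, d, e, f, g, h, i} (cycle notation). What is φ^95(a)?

a lies in the 8-cycle (a, h, e, c, f, d, g, b).
Powers repeat with period 8 on this cycle, and 95 mod 8 = 7, so φ^95(a) = φ^7(a).
Stepping 7 places around the cycle: a → h → e → c → f → d → g → b.

b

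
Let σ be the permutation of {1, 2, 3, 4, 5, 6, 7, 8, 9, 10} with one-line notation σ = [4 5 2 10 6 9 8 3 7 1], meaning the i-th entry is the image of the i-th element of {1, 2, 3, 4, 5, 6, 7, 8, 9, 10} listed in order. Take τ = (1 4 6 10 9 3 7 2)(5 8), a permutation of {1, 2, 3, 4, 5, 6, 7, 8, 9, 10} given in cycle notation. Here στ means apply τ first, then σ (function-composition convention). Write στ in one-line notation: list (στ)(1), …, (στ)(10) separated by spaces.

(στ)(x) = σ(τ(x)). Computing each image: σ(τ(1)) = σ(4) = 10, σ(τ(2)) = σ(1) = 4, σ(τ(3)) = σ(7) = 8, σ(τ(4)) = σ(6) = 9, σ(τ(5)) = σ(8) = 3, σ(τ(6)) = σ(10) = 1, σ(τ(7)) = σ(2) = 5, σ(τ(8)) = σ(5) = 6, σ(τ(9)) = σ(3) = 2, σ(τ(10)) = σ(9) = 7.
Hence στ = [10 4 8 9 3 1 5 6 2 7].

10 4 8 9 3 1 5 6 2 7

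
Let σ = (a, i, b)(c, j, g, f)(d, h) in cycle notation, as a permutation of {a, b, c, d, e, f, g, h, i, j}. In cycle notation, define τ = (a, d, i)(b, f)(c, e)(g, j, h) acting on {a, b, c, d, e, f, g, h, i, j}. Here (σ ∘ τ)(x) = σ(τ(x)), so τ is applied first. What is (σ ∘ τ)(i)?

First apply τ: τ(i) = a, then σ(a) = i. Thus (σ ∘ τ)(i) = i.

i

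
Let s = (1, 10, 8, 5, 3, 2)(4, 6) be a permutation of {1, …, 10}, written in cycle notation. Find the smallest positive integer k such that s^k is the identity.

The cycle type of s is (6, 2, 1, 1).
Since disjoint cycles commute, ord(s) = lcm(6, 2) = 6.

6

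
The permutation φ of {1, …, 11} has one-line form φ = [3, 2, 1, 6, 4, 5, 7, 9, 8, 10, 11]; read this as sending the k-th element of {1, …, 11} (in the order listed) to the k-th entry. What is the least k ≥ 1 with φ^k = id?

6

Writing φ as disjoint cycles, the cycle lengths are 3, 2, 2, 1, 1, 1, 1.
The order is lcm(3, 2, 2) = 6.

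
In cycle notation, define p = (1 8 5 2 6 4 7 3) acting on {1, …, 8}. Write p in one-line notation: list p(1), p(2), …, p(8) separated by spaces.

8 6 1 7 2 4 3 5

Reading each image from the cycles: 1→8, 2→6, 3→1, 4→7, 5→2, 6→4, 7→3, 8→5.
Listing these in domain order gives 8 6 1 7 2 4 3 5.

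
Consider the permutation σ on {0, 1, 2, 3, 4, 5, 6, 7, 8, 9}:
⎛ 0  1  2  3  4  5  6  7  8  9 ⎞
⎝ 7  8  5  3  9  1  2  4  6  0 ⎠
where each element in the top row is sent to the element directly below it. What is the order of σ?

The disjoint-cycle form of σ has cycle lengths 5, 4, 1.
The order of σ is the least common multiple of its cycle lengths: lcm(5, 4) = 20.

20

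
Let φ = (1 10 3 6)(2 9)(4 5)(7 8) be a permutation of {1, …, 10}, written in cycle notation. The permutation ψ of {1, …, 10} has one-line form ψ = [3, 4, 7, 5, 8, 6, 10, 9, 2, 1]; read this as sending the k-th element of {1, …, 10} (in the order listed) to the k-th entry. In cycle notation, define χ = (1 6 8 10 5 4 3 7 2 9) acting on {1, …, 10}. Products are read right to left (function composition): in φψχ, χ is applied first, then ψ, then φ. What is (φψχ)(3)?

(φψχ)(3) = φ(ψ(χ(3))). χ(3) = 7, then ψ(7) = 10, then φ(10) = 3, so the result is 3.

3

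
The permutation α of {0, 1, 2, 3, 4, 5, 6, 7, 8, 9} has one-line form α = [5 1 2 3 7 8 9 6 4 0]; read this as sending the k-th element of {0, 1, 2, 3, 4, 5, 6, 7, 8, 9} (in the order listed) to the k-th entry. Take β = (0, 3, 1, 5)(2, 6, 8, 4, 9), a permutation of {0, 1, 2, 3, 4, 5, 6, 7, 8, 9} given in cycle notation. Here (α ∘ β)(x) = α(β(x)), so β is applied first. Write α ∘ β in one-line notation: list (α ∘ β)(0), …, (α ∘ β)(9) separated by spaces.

Chase each element through β then α: 0 → 3 → 3; 1 → 5 → 8; 2 → 6 → 9; 3 → 1 → 1; 4 → 9 → 0; 5 → 0 → 5; 6 → 8 → 4; 7 → 7 → 6; 8 → 4 → 7; 9 → 2 → 2.
So α ∘ β in one-line form is 3 8 9 1 0 5 4 6 7 2.

3 8 9 1 0 5 4 6 7 2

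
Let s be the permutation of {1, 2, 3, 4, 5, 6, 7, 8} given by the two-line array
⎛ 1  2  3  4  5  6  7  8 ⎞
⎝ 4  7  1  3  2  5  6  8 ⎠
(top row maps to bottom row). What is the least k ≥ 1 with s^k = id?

Writing s as disjoint cycles, the cycle lengths are 4, 3, 1.
Since disjoint cycles commute, ord(s) = lcm(4, 3) = 12.

12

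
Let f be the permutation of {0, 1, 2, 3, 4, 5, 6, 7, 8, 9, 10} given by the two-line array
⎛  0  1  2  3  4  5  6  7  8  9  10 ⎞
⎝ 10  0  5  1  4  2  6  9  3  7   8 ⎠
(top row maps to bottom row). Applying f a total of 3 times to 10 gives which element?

1

Tracing 10 → 8 → … returns to 10 after 5 steps, so 10 lies in a 5-cycle (0 10 8 3 1).
Advancing 3 steps from 10: 10 → 8 → 3 → 1.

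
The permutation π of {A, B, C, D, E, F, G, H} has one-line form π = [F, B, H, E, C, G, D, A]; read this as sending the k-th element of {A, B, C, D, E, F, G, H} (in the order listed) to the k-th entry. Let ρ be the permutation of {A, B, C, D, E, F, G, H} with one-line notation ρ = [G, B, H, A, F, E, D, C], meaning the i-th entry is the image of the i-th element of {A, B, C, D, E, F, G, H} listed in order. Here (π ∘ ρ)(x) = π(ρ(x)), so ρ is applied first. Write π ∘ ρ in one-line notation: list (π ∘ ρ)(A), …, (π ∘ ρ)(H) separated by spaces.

(π ∘ ρ)(x) = π(ρ(x)). Computing each image: π(ρ(A)) = π(G) = D, π(ρ(B)) = π(B) = B, π(ρ(C)) = π(H) = A, π(ρ(D)) = π(A) = F, π(ρ(E)) = π(F) = G, π(ρ(F)) = π(E) = C, π(ρ(G)) = π(D) = E, π(ρ(H)) = π(C) = H.
Hence π ∘ ρ = [D B A F G C E H].

D B A F G C E H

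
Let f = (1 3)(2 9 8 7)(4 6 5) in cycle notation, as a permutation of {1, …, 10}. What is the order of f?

12

The cycle type of f is (4, 3, 2, 1).
The order is lcm(4, 3, 2) = 12.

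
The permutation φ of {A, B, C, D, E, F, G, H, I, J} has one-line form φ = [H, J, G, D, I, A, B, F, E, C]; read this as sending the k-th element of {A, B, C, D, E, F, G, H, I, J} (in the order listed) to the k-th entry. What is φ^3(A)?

Tracing A → H → … returns to A after 3 steps, so A lies in a 3-cycle (A, H, F).
Powers repeat with period 3 on this cycle, and 3 mod 3 = 0, so φ^3(A) = φ^0(A).
So φ^3(A) = A.

A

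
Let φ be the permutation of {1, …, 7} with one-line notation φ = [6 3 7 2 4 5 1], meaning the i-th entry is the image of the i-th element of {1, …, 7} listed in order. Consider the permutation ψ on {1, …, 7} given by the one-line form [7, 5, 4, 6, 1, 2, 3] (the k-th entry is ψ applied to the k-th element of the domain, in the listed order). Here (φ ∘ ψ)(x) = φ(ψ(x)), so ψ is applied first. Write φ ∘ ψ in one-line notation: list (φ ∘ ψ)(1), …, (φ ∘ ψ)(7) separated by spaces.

1 4 2 5 6 3 7

(φ ∘ ψ)(x) = φ(ψ(x)). Computing each image: φ(ψ(1)) = φ(7) = 1, φ(ψ(2)) = φ(5) = 4, φ(ψ(3)) = φ(4) = 2, φ(ψ(4)) = φ(6) = 5, φ(ψ(5)) = φ(1) = 6, φ(ψ(6)) = φ(2) = 3, φ(ψ(7)) = φ(3) = 7.
Hence φ ∘ ψ = [1 4 2 5 6 3 7].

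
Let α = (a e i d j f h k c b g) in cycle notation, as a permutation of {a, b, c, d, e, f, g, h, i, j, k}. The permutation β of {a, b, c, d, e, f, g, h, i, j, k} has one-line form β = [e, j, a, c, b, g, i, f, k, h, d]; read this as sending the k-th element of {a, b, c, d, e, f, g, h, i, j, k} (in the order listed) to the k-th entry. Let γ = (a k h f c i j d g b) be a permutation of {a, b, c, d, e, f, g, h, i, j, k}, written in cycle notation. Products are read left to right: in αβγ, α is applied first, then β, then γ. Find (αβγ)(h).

(αβγ)(h) = γ(β(α(h))). α(h) = k, then β(k) = d, then γ(d) = g, so the result is g.

g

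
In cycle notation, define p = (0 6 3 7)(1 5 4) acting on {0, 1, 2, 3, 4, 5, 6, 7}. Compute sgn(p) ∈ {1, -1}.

The cycle lengths are 4, 3, 1.
A cycle is odd iff its length is even; p has 1 even-length cycle, so sgn(p) = (−1)^1 and p is odd.

-1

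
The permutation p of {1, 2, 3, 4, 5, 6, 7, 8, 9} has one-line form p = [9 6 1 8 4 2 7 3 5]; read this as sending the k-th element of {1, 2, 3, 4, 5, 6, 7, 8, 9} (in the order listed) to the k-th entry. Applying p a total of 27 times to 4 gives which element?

1

Tracing 4 → 8 → … returns to 4 after 6 steps, so 4 lies in a 6-cycle (1, 9, 5, 4, 8, 3).
Powers repeat with period 6 on this cycle, and 27 mod 6 = 3, so p^27(4) = p^3(4).
Advancing 3 steps from 4: 4 → 8 → 3 → 1.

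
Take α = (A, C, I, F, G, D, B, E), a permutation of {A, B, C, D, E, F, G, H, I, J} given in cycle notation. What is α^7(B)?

B lies in the 8-cycle (A, C, I, F, G, D, B, E).
Stepping 7 places around the cycle: B → E → A → C → I → F → G → D.

D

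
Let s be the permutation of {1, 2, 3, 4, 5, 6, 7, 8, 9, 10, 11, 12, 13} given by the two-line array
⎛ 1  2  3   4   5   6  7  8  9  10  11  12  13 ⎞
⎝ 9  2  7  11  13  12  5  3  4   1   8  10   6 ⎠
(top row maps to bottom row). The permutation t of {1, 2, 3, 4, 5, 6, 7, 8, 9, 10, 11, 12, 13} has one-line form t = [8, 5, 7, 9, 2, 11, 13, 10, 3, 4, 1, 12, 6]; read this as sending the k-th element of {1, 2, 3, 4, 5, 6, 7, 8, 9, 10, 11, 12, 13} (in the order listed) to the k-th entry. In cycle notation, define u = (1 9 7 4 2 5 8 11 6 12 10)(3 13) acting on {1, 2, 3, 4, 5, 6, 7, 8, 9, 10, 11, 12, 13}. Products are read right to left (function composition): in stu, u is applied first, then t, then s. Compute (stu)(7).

4

Chase 7: u(7) = 4; t(4) = 9; s(9) = 4. Hence (stu)(7) = 4.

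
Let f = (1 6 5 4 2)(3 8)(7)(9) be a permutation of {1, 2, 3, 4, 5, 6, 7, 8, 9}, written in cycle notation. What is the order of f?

10

The disjoint cycles have lengths 5, 2, 1, 1.
The order of f is the least common multiple of its cycle lengths: lcm(5, 2) = 10.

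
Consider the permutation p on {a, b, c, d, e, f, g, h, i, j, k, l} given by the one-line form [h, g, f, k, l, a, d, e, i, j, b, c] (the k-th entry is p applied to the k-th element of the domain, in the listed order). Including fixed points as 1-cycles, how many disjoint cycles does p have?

4

The cycle decomposition is (a, h, e, l, c, f)(b, g, d, k)(i)(j), which has 4 cycles (counting 1-cycles).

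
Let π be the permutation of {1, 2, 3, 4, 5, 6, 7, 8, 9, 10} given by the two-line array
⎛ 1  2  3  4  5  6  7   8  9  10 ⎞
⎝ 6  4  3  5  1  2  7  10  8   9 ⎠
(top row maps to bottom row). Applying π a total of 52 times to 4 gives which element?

1

Tracing 4 → 5 → … returns to 4 after 5 steps, so 4 lies in a 5-cycle (1 6 2 4 5).
On a 5-cycle, π^5 is the identity, so π^52 = π^2 there (52 ≡ 2 mod 5).
Stepping 2 places around the cycle: 4 → 5 → 1.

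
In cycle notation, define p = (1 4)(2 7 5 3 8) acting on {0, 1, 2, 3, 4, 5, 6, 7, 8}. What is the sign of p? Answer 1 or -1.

-1

The cycle lengths are 5, 2, 1, 1.
A cycle of length ℓ contributes ℓ−1 transpositions, so p is a product of 4 + 1 = 5 transpositions — odd.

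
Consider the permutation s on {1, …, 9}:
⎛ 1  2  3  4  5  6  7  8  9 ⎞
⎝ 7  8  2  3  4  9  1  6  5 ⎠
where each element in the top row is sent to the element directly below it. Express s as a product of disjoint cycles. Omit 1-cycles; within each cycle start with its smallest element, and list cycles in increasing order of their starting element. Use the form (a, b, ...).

(1, 7)(2, 8, 6, 9, 5, 4, 3)

From 1: 1 → 7 → 1, closing the cycle (1, 7).
Repeating from the next unused element and collecting all non-trivial cycles gives (1, 7)(2, 8, 6, 9, 5, 4, 3).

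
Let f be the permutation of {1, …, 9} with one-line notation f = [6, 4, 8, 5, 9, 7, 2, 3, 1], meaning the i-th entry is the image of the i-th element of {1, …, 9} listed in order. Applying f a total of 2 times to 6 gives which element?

2

Tracing 6 → 7 → … returns to 6 after 7 steps, so 6 lies in a 7-cycle (1 6 7 2 4 5 9).
Stepping 2 places around the cycle: 6 → 7 → 2.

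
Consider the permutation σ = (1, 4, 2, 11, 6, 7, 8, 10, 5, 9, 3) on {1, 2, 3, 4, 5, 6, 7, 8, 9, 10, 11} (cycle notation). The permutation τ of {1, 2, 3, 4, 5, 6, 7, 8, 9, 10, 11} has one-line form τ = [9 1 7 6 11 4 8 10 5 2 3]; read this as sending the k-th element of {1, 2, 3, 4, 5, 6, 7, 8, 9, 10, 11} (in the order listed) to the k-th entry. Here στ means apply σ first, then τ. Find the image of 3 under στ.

9

(στ)(3) = τ(σ(3)). σ(3) = 1, then τ(1) = 9. So (στ)(3) = 9.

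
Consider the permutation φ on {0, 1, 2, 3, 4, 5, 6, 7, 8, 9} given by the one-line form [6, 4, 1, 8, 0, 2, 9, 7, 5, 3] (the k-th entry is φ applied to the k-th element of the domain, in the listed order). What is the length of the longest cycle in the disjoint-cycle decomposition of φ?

9

Decomposing into disjoint cycles gives (0, 6, 9, 3, 8, 5, 2, 1, 4); the longest has length 9.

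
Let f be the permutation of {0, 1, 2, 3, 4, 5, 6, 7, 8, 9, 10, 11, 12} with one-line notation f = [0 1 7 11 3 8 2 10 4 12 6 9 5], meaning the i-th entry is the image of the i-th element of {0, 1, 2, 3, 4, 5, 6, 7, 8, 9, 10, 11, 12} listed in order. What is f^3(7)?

2

Tracing 7 → 10 → … returns to 7 after 4 steps, so 7 lies in a 4-cycle (2 7 10 6).
Advancing 3 steps from 7: 7 → 10 → 6 → 2.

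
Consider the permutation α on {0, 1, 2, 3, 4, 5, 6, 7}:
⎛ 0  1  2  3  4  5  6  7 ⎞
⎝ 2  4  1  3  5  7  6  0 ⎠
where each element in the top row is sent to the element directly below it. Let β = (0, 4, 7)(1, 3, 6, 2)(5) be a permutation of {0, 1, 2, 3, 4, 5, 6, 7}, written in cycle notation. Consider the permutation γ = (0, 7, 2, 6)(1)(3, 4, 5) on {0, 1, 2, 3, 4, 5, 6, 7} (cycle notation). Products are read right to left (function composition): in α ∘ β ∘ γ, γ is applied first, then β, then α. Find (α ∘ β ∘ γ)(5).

Apply the permutations in order: γ(5) = 3, then β(3) = 6, then α(6) = 6. So (α ∘ β ∘ γ)(5) = 6.

6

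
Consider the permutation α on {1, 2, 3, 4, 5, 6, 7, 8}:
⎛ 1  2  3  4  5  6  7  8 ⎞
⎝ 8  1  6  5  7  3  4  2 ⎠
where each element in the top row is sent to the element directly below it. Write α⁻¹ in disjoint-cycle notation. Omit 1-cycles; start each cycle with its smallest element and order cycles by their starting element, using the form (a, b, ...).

The cycle decomposition of α is (1, 8, 2)(3, 6)(4, 5, 7).
The inverse reverses every cycle; in canonical form, α⁻¹ = (1, 2, 8)(3, 6)(4, 7, 5).

(1, 2, 8)(3, 6)(4, 7, 5)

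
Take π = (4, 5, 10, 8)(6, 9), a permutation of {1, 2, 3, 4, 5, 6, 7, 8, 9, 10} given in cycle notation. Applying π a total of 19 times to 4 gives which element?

4 lies in the 4-cycle (4, 5, 10, 8).
Since the cycle has length 4, π^19 acts on it the same as π^3 (19 mod 4 = 3).
Advancing 3 steps from 4: 4 → 5 → 10 → 8.

8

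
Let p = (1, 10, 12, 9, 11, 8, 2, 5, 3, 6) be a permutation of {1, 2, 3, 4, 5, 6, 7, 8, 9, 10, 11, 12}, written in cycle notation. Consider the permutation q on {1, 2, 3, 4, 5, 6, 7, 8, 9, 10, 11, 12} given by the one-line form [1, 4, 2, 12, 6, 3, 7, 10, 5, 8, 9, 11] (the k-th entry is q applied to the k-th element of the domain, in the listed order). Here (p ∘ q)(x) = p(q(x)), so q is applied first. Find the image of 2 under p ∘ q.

First apply q: q(2) = 4, then p(4) = 4. Thus (p ∘ q)(2) = 4.

4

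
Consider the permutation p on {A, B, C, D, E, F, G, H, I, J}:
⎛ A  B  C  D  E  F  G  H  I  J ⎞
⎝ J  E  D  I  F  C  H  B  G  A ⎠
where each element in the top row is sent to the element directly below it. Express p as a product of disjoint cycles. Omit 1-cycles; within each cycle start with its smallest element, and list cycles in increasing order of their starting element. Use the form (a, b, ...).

Iterating p from A gives A → J → A; that is the 2-cycle (A, J).
Repeating from the next unused element and collecting all non-trivial cycles gives (A, J)(B, E, F, C, D, I, G, H).

(A, J)(B, E, F, C, D, I, G, H)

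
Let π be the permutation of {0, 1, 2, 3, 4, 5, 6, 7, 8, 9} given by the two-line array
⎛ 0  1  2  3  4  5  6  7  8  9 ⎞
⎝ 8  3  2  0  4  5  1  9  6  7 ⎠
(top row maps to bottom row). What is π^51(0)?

Tracing 0 → 8 → … returns to 0 after 5 steps, so 0 lies in a 5-cycle (0 8 6 1 3).
Since the cycle has length 5, π^51 acts on it the same as π^1 (51 mod 5 = 1).
Advancing 1 step from 0: 0 → 8.

8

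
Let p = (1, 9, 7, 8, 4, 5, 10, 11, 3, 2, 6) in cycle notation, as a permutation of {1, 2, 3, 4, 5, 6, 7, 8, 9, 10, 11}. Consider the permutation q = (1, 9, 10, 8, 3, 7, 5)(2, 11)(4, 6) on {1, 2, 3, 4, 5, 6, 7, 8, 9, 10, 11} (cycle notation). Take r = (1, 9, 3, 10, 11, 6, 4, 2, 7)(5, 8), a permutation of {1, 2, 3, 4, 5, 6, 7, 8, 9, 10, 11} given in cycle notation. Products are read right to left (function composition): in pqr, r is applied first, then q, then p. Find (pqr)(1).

11

Apply the permutations in order: r(1) = 9, then q(9) = 10, then p(10) = 11. So (pqr)(1) = 11.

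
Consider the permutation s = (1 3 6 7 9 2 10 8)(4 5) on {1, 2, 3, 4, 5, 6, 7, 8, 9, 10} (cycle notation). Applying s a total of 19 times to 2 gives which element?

2 lies in the 8-cycle (1 3 6 7 9 2 10 8).
Since the cycle has length 8, s^19 acts on it the same as s^3 (19 mod 8 = 3).
Stepping 3 places around the cycle: 2 → 10 → 8 → 1.

1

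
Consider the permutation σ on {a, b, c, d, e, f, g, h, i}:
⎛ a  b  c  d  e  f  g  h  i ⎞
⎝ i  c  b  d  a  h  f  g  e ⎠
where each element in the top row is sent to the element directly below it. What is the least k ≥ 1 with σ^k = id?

6

Decomposing into disjoint cycles gives cycle lengths 3, 3, 2, 1.
The order is lcm(3, 3, 2) = 6.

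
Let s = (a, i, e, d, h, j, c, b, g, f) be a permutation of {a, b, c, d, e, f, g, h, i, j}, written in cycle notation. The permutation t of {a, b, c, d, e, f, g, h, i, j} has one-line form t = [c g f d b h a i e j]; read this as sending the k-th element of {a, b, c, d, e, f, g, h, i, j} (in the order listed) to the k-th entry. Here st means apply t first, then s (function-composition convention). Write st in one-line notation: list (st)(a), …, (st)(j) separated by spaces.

Chase each element through t then s: a → c → b; b → g → f; c → f → a; d → d → h; e → b → g; f → h → j; g → a → i; h → i → e; i → e → d; j → j → c.
Collecting the images, st = [b f a h g j i e d c].

b f a h g j i e d c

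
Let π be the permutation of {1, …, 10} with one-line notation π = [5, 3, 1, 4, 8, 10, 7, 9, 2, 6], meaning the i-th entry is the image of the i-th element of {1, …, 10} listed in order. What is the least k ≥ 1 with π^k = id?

Writing π as disjoint cycles, the cycle lengths are 6, 2, 1, 1.
Since disjoint cycles commute, ord(π) = lcm(6, 2) = 6.

6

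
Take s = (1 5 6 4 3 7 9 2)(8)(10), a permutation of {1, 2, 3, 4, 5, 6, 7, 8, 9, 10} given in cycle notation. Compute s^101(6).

6 lies in the 8-cycle (1 5 6 4 3 7 9 2).
On an 8-cycle, s^8 is the identity, so s^101 = s^5 there (101 ≡ 5 mod 8).
Advancing 5 steps from 6: 6 → 4 → 3 → 7 → 9 → 2.

2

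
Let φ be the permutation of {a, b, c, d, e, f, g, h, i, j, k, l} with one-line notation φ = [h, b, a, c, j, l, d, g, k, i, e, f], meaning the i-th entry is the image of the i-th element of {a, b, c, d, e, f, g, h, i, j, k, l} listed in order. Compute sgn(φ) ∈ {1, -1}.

1

In disjoint-cycle form the cycle lengths are 5, 4, 2, 1.
A cycle of length ℓ contributes ℓ−1 transpositions, so φ is a product of 4 + 3 + 1 = 8 transpositions — even.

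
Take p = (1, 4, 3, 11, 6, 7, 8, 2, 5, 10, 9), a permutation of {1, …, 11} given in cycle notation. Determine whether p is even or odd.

even

The cycle lengths are 11.
A cycle of length ℓ contributes ℓ−1 transpositions, so p is a product of 10 transpositions — even.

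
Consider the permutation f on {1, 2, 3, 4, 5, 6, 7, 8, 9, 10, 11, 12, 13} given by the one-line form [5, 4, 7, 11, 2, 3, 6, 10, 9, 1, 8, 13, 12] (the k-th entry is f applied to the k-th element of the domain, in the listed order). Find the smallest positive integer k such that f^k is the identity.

Decomposing into disjoint cycles gives cycle lengths 7, 3, 2, 1.
The order is lcm(7, 3, 2) = 42.

42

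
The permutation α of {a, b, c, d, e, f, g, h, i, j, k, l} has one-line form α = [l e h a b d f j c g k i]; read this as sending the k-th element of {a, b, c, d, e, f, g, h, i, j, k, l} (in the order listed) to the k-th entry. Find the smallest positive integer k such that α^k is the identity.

18

The disjoint-cycle form of α has cycle lengths 9, 2, 1.
The order is lcm(9, 2) = 18.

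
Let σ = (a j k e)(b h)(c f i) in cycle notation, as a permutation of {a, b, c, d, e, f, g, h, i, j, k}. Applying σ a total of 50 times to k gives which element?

k lies in the 4-cycle (a j k e).
Since the cycle has length 4, σ^50 acts on it the same as σ^2 (50 mod 4 = 2).
Advancing 2 steps from k: k → e → a.

a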